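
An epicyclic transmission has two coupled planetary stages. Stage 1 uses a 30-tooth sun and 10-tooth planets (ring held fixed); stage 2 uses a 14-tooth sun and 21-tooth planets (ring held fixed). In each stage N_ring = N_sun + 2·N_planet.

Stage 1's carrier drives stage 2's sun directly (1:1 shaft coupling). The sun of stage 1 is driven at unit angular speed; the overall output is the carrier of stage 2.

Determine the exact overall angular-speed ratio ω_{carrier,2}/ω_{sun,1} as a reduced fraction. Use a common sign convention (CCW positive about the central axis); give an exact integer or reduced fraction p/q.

Stage 1: N_ring = 30 + 2·10 = 50
Stage 1: 30(ω_s−ω_c) = −50(ω_r−ω_c),  ω_r=0, ω_s=1
Stage 1: 30(1−ω_c) = −50(0−ω_c)  ⇒  80ω_c = 30  ⇒  ω_c = 3/8
  ⇒ ω_c¹/ω_s¹ = 3/8
Stage 2: N_ring = 14 + 2·21 = 56
Stage 2: 14(ω_s−ω_c) = −56(ω_r−ω_c),  ω_r=0, ω_s=1
Stage 2: 14(1−ω_c) = −56(0−ω_c)  ⇒  70ω_c = 14  ⇒  ω_c = 1/5
  ⇒ ω_c²/ω_s² = 1/5
Coupling ω_s² = ω_c¹ ⇒ overall = 3/8 × 1/5 = 3/40

3/40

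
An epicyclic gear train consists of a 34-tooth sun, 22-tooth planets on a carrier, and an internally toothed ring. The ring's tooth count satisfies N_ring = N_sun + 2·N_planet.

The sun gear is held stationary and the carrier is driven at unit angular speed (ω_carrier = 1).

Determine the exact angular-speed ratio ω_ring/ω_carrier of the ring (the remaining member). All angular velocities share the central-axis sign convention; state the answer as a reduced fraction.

N_ring = 34 + 2·22 = 78
34(ω_s−ω_c) = −78(ω_r−ω_c),  ω_s=0, ω_c=1
ω_r = 1 − (34/78)(0−1) = 56/39
ω_r/ω_c = 56/39

56/39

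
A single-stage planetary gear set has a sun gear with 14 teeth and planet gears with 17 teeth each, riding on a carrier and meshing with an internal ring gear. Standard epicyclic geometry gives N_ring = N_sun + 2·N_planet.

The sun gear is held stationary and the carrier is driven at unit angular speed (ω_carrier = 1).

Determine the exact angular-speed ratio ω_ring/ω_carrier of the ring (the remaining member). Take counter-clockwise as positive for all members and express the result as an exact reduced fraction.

N_ring = 14 + 2·17 = 48
14(ω_s−ω_c) = −48(ω_r−ω_c),  ω_s=0, ω_c=1
ω_r = 1 − (14/48)(0−1) = 31/24
ω_r/ω_c = 31/24

31/24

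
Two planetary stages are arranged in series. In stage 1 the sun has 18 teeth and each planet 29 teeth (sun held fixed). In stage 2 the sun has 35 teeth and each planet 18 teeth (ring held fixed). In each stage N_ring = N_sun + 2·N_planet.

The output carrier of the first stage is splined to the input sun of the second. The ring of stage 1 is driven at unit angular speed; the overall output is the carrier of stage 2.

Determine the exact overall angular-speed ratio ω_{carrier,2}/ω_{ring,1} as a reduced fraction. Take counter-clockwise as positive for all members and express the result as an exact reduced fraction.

665/2491

Stage 1: N_ring = 18 + 2·29 = 76
Stage 1: 18(ω_s−ω_c) = −76(ω_r−ω_c),  ω_s=0, ω_r=1
Stage 1: 18(0−ω_c) = −76(1−ω_c)  ⇒  94ω_c = 76  ⇒  ω_c = 38/47
  ⇒ ω_c¹/ω_r¹ = 38/47
Stage 2: N_ring = 35 + 2·18 = 71
Stage 2: 35(ω_s−ω_c) = −71(ω_r−ω_c),  ω_r=0, ω_s=1
Stage 2: 35(1−ω_c) = −71(0−ω_c)  ⇒  106ω_c = 35  ⇒  ω_c = 35/106
  ⇒ ω_c²/ω_s² = 35/106
Coupling ω_s² = ω_c¹ ⇒ overall = 38/47 × 35/106 = 665/2491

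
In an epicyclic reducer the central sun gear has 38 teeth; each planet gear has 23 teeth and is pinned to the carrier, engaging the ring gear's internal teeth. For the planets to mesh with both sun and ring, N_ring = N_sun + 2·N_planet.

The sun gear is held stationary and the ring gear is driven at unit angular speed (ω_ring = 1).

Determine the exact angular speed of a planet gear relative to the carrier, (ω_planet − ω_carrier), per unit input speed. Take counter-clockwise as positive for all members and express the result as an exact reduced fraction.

1596/1403

N_ring = 38 + 2·23 = 84
38(ω_s−ω_c) = −84(ω_r−ω_c),  ω_s=0, ω_r=1
38(0−ω_c) = −84(1−ω_c)  ⇒  122ω_c = 84  ⇒  ω_c = 42/61
sun–planet: 38·(0−42/61) = −23·(ω_p−ω_c)  ⇒  ω_p−ω_c = −(38/23)·(-42/61) = 1596/1403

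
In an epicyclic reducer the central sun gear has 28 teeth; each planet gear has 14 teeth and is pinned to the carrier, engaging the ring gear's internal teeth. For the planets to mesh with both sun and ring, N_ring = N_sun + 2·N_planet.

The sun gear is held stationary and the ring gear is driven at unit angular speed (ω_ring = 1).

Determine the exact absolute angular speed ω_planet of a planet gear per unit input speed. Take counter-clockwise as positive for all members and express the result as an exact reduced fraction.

2

N_ring = 28 + 2·14 = 56
28(ω_s−ω_c) = −56(ω_r−ω_c),  ω_s=0, ω_r=1
28(0−ω_c) = −56(1−ω_c)  ⇒  84ω_c = 56  ⇒  ω_c = 2/3
sun–planet: 28·(0−2/3) = −14·(ω_p−ω_c)  ⇒  ω_p−ω_c = −(28/14)·(-2/3) = 4/3
ω_p = 2/3 + 4/3 = 2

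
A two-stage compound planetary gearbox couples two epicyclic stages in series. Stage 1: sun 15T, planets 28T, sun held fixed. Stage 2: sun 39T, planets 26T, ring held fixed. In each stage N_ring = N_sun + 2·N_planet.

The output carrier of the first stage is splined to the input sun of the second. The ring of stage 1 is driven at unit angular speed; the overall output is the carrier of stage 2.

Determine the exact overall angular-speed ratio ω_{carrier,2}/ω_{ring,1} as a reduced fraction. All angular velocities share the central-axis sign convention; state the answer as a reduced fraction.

Stage 1: N_ring = 15 + 2·28 = 71
Stage 1: 15(ω_s−ω_c) = −71(ω_r−ω_c),  ω_s=0, ω_r=1
Stage 1: 15(0−ω_c) = −71(1−ω_c)  ⇒  86ω_c = 71  ⇒  ω_c = 71/86
  ⇒ ω_c¹/ω_r¹ = 71/86
Stage 2: N_ring = 39 + 2·26 = 91
Stage 2: 39(ω_s−ω_c) = −91(ω_r−ω_c),  ω_r=0, ω_s=1
Stage 2: 39(1−ω_c) = −91(0−ω_c)  ⇒  130ω_c = 39  ⇒  ω_c = 3/10
  ⇒ ω_c²/ω_s² = 3/10
Coupling ω_s² = ω_c¹ ⇒ overall = 71/86 × 3/10 = 213/860

213/860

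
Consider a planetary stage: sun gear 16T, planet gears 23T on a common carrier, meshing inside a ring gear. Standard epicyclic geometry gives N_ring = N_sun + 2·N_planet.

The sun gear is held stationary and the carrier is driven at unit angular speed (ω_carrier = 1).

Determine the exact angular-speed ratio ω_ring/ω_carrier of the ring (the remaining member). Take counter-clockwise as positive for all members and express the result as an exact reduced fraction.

N_ring = 16 + 2·23 = 62
16(ω_s−ω_c) = −62(ω_r−ω_c),  ω_s=0, ω_c=1
ω_r = 1 − (16/62)(0−1) = 39/31
ω_r/ω_c = 39/31

39/31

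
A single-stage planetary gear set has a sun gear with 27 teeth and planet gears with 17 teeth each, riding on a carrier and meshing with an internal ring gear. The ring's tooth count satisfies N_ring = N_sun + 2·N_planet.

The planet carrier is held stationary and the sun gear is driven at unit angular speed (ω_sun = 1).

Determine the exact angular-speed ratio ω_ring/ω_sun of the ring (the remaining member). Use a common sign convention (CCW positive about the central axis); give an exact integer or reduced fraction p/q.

N_ring = 27 + 2·17 = 61
27(ω_s−ω_c) = −61(ω_r−ω_c),  ω_c=0, ω_s=1
ω_r = 0 − (27/61)(1−0) = -27/61
ω_r/ω_s = -27/61

-27/61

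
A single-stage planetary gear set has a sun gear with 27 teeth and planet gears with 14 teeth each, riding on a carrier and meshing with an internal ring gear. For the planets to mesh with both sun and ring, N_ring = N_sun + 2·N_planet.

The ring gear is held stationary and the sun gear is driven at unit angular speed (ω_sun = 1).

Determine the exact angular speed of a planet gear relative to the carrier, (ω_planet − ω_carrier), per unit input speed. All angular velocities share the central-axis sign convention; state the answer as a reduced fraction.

-1485/1148

N_ring = 27 + 2·14 = 55
27(ω_s−ω_c) = −55(ω_r−ω_c),  ω_r=0, ω_s=1
27(1−ω_c) = −55(0−ω_c)  ⇒  82ω_c = 27  ⇒  ω_c = 27/82
sun–planet: 27·(1−27/82) = −14·(ω_p−ω_c)  ⇒  ω_p−ω_c = −(27/14)·(55/82) = -1485/1148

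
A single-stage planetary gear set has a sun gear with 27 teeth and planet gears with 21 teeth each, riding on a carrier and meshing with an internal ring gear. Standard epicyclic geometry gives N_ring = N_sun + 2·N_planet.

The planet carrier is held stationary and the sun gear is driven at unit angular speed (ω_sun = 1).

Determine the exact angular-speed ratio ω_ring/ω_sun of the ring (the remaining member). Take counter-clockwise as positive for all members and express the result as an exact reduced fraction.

-9/23

N_ring = 27 + 2·21 = 69
27(ω_s−ω_c) = −69(ω_r−ω_c),  ω_c=0, ω_s=1
ω_r = 0 − (27/69)(1−0) = -9/23
ω_r/ω_s = -9/23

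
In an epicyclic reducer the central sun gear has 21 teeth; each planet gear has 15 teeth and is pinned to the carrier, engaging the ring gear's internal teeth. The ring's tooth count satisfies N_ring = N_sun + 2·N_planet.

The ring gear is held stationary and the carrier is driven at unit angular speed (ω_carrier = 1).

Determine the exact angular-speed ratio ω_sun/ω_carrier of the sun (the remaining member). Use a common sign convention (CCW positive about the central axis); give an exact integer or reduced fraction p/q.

N_ring = 21 + 2·15 = 51
21(ω_s−ω_c) = −51(ω_r−ω_c),  ω_r=0, ω_c=1
ω_s = 1 − (51/21)(0−1) = 24/7
ω_s/ω_c = 24/7

24/7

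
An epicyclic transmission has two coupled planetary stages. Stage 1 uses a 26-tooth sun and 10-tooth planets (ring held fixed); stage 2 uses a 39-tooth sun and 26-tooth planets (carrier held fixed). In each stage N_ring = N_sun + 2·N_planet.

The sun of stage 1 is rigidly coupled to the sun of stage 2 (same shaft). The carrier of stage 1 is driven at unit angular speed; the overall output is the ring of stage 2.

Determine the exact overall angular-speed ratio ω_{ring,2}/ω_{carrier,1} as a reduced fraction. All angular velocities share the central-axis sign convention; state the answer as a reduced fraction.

-108/91

Stage 1: N_ring = 26 + 2·10 = 46
Stage 1: 26(ω_s−ω_c) = −46(ω_r−ω_c),  ω_r=0, ω_c=1
Stage 1: ω_s = 1 − (46/26)(0−1) = 36/13
  ⇒ ω_s¹/ω_c¹ = 36/13
Stage 2: N_ring = 39 + 2·26 = 91
Stage 2: 39(ω_s−ω_c) = −91(ω_r−ω_c),  ω_c=0, ω_s=1
Stage 2: ω_r = 0 − (39/91)(1−0) = -3/7
  ⇒ ω_r²/ω_s² = -3/7
Coupling ω_s² = ω_s¹ ⇒ overall = 36/13 × -3/7 = -108/91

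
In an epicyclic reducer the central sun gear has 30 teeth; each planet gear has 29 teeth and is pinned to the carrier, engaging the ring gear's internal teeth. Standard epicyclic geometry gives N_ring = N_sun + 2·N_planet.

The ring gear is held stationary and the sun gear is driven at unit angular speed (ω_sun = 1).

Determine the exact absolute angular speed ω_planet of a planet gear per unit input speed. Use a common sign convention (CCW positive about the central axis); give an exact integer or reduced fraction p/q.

-15/29

N_ring = 30 + 2·29 = 88
30(ω_s−ω_c) = −88(ω_r−ω_c),  ω_r=0, ω_s=1
30(1−ω_c) = −88(0−ω_c)  ⇒  118ω_c = 30  ⇒  ω_c = 15/59
sun–planet: 30·(1−15/59) = −29·(ω_p−ω_c)  ⇒  ω_p−ω_c = −(30/29)·(44/59) = -1320/1711
ω_p = 15/59 − 1320/1711 = -15/29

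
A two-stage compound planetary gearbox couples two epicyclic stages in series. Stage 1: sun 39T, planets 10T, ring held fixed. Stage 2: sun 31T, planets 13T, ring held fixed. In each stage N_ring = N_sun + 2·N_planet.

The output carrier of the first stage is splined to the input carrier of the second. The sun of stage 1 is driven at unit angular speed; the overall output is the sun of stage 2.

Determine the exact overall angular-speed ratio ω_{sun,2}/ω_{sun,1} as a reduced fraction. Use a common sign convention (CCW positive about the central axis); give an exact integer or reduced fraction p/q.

1716/1519

Stage 1: N_ring = 39 + 2·10 = 59
Stage 1: 39(ω_s−ω_c) = −59(ω_r−ω_c),  ω_r=0, ω_s=1
Stage 1: 39(1−ω_c) = −59(0−ω_c)  ⇒  98ω_c = 39  ⇒  ω_c = 39/98
  ⇒ ω_c¹/ω_s¹ = 39/98
Stage 2: N_ring = 31 + 2·13 = 57
Stage 2: 31(ω_s−ω_c) = −57(ω_r−ω_c),  ω_r=0, ω_c=1
Stage 2: ω_s = 1 − (57/31)(0−1) = 88/31
  ⇒ ω_s²/ω_c² = 88/31
Coupling ω_c² = ω_c¹ ⇒ overall = 39/98 × 88/31 = 1716/1519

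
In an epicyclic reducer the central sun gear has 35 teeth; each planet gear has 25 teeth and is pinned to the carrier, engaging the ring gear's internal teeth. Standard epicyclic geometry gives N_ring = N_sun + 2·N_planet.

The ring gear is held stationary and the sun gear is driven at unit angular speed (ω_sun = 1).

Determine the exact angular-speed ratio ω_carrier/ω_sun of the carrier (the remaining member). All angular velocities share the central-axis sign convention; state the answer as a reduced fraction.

7/24

N_ring = 35 + 2·25 = 85
35(ω_s−ω_c) = −85(ω_r−ω_c),  ω_r=0, ω_s=1
35(1−ω_c) = −85(0−ω_c)  ⇒  120ω_c = 35  ⇒  ω_c = 7/24
ω_c/ω_s = 7/24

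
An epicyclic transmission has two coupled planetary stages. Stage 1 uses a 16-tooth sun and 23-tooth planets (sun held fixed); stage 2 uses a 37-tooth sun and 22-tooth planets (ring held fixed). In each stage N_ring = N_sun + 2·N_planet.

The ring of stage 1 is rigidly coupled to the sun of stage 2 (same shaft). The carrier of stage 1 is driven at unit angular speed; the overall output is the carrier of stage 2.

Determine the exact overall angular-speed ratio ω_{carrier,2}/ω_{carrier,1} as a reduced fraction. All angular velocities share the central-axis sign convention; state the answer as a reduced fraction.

1443/3658

Stage 1: N_ring = 16 + 2·23 = 62
Stage 1: 16(ω_s−ω_c) = −62(ω_r−ω_c),  ω_s=0, ω_c=1
Stage 1: ω_r = 1 − (16/62)(0−1) = 39/31
  ⇒ ω_r¹/ω_c¹ = 39/31
Stage 2: N_ring = 37 + 2·22 = 81
Stage 2: 37(ω_s−ω_c) = −81(ω_r−ω_c),  ω_r=0, ω_s=1
Stage 2: 37(1−ω_c) = −81(0−ω_c)  ⇒  118ω_c = 37  ⇒  ω_c = 37/118
  ⇒ ω_c²/ω_s² = 37/118
Coupling ω_s² = ω_r¹ ⇒ overall = 39/31 × 37/118 = 1443/3658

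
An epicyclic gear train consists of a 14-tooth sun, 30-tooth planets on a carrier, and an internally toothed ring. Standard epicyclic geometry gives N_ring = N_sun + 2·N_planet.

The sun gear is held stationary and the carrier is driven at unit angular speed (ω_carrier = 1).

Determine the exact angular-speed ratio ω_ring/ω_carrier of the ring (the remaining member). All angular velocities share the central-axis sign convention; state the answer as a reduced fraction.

N_ring = 14 + 2·30 = 74
14(ω_s−ω_c) = −74(ω_r−ω_c),  ω_s=0, ω_c=1
ω_r = 1 − (14/74)(0−1) = 44/37
ω_r/ω_c = 44/37

44/37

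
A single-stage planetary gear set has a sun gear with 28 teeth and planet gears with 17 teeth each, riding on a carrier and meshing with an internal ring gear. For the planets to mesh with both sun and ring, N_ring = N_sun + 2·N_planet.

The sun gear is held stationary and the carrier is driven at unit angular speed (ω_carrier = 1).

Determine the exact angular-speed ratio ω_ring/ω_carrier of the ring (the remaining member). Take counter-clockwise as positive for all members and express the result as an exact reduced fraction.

N_ring = 28 + 2·17 = 62
28(ω_s−ω_c) = −62(ω_r−ω_c),  ω_s=0, ω_c=1
ω_r = 1 − (28/62)(0−1) = 45/31
ω_r/ω_c = 45/31

45/31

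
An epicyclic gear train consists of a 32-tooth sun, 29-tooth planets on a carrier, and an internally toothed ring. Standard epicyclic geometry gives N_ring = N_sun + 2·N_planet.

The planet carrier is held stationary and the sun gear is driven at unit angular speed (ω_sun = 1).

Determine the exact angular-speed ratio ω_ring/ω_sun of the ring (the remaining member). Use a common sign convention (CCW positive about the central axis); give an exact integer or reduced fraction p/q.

N_ring = 32 + 2·29 = 90
32(ω_s−ω_c) = −90(ω_r−ω_c),  ω_c=0, ω_s=1
ω_r = 0 − (32/90)(1−0) = -16/45
ω_r/ω_s = -16/45

-16/45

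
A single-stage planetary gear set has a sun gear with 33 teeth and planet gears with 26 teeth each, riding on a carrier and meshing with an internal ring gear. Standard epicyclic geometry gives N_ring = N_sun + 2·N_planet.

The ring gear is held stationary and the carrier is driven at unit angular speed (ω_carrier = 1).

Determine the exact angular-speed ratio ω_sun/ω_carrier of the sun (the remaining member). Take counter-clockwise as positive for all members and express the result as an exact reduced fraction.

118/33

N_ring = 33 + 2·26 = 85
33(ω_s−ω_c) = −85(ω_r−ω_c),  ω_r=0, ω_c=1
ω_s = 1 − (85/33)(0−1) = 118/33
ω_s/ω_c = 118/33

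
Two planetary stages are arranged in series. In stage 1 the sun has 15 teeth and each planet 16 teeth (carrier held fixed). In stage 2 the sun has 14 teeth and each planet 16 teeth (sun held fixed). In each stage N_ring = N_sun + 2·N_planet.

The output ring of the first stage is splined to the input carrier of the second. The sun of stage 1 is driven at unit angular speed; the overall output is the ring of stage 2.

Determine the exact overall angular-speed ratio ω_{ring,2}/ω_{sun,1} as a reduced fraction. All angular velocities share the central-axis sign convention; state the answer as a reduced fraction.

-450/1081

Stage 1: N_ring = 15 + 2·16 = 47
Stage 1: 15(ω_s−ω_c) = −47(ω_r−ω_c),  ω_c=0, ω_s=1
Stage 1: ω_r = 0 − (15/47)(1−0) = -15/47
  ⇒ ω_r¹/ω_s¹ = -15/47
Stage 2: N_ring = 14 + 2·16 = 46
Stage 2: 14(ω_s−ω_c) = −46(ω_r−ω_c),  ω_s=0, ω_c=1
Stage 2: ω_r = 1 − (14/46)(0−1) = 30/23
  ⇒ ω_r²/ω_c² = 30/23
Coupling ω_c² = ω_r¹ ⇒ overall = -15/47 × 30/23 = -450/1081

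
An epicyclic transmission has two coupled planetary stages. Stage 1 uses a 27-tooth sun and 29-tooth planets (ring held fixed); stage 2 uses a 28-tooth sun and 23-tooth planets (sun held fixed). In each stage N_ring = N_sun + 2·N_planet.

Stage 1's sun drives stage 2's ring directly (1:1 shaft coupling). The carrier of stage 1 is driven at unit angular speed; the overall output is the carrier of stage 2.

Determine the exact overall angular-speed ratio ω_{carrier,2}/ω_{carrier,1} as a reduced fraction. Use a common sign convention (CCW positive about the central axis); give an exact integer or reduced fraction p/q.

Stage 1: N_ring = 27 + 2·29 = 85
Stage 1: 27(ω_s−ω_c) = −85(ω_r−ω_c),  ω_r=0, ω_c=1
Stage 1: ω_s = 1 − (85/27)(0−1) = 112/27
  ⇒ ω_s¹/ω_c¹ = 112/27
Stage 2: N_ring = 28 + 2·23 = 74
Stage 2: 28(ω_s−ω_c) = −74(ω_r−ω_c),  ω_s=0, ω_r=1
Stage 2: 28(0−ω_c) = −74(1−ω_c)  ⇒  102ω_c = 74  ⇒  ω_c = 37/51
  ⇒ ω_c²/ω_r² = 37/51
Coupling ω_r² = ω_s¹ ⇒ overall = 112/27 × 37/51 = 4144/1377

4144/1377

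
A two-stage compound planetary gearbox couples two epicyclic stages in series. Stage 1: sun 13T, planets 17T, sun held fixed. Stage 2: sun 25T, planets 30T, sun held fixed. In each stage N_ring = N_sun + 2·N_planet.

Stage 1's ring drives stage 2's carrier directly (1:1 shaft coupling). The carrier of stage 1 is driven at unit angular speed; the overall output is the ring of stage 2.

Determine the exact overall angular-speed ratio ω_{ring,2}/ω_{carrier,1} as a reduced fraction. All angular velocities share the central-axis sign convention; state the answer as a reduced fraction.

1320/799

Stage 1: N_ring = 13 + 2·17 = 47
Stage 1: 13(ω_s−ω_c) = −47(ω_r−ω_c),  ω_s=0, ω_c=1
Stage 1: ω_r = 1 − (13/47)(0−1) = 60/47
  ⇒ ω_r¹/ω_c¹ = 60/47
Stage 2: N_ring = 25 + 2·30 = 85
Stage 2: 25(ω_s−ω_c) = −85(ω_r−ω_c),  ω_s=0, ω_c=1
Stage 2: ω_r = 1 − (25/85)(0−1) = 22/17
  ⇒ ω_r²/ω_c² = 22/17
Coupling ω_c² = ω_r¹ ⇒ overall = 60/47 × 22/17 = 1320/799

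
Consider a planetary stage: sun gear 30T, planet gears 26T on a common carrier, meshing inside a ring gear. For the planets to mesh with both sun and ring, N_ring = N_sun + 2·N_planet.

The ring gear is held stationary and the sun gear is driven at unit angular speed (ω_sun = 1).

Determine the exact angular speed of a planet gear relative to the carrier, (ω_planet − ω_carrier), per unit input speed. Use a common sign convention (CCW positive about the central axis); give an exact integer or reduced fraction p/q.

N_ring = 30 + 2·26 = 82
30(ω_s−ω_c) = −82(ω_r−ω_c),  ω_r=0, ω_s=1
30(1−ω_c) = −82(0−ω_c)  ⇒  112ω_c = 30  ⇒  ω_c = 15/56
sun–planet: 30·(1−15/56) = −26·(ω_p−ω_c)  ⇒  ω_p−ω_c = −(30/26)·(41/56) = -615/728

-615/728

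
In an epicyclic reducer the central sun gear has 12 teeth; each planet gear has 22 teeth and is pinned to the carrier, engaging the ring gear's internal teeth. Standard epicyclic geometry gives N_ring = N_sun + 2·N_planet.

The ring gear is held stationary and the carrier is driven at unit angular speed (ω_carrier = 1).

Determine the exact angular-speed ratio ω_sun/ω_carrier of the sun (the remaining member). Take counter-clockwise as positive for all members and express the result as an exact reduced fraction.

17/3

N_ring = 12 + 2·22 = 56
12(ω_s−ω_c) = −56(ω_r−ω_c),  ω_r=0, ω_c=1
ω_s = 1 − (56/12)(0−1) = 17/3
ω_s/ω_c = 17/3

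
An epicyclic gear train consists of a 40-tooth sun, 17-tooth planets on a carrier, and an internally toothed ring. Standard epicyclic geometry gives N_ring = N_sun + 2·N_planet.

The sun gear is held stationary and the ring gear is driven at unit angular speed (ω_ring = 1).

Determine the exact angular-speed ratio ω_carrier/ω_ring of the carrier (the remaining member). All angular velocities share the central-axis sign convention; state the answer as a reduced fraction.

37/57

N_ring = 40 + 2·17 = 74
40(ω_s−ω_c) = −74(ω_r−ω_c),  ω_s=0, ω_r=1
40(0−ω_c) = −74(1−ω_c)  ⇒  114ω_c = 74  ⇒  ω_c = 37/57
ω_c/ω_r = 37/57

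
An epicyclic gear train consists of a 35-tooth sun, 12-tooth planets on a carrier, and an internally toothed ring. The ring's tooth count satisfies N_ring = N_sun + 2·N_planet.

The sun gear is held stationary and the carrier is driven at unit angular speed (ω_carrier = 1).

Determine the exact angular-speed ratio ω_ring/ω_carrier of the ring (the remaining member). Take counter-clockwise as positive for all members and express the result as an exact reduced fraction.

94/59

N_ring = 35 + 2·12 = 59
35(ω_s−ω_c) = −59(ω_r−ω_c),  ω_s=0, ω_c=1
ω_r = 1 − (35/59)(0−1) = 94/59
ω_r/ω_c = 94/59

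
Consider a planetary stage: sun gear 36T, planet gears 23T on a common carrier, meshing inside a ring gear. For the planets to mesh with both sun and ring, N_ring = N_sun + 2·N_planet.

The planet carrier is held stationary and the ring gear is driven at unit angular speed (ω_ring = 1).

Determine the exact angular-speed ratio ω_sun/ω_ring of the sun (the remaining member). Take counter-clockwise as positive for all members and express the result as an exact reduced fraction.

-41/18

N_ring = 36 + 2·23 = 82
36(ω_s−ω_c) = −82(ω_r−ω_c),  ω_c=0, ω_r=1
ω_s = 0 − (82/36)(1−0) = -41/18
ω_s/ω_r = -41/18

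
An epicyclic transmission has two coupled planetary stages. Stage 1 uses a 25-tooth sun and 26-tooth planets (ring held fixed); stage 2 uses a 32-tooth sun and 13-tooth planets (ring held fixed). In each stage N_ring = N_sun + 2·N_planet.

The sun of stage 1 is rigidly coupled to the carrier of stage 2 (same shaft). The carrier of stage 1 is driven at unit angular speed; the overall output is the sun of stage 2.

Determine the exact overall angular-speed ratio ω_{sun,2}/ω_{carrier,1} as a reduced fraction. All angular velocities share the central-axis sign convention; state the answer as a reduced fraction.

459/40

Stage 1: N_ring = 25 + 2·26 = 77
Stage 1: 25(ω_s−ω_c) = −77(ω_r−ω_c),  ω_r=0, ω_c=1
Stage 1: ω_s = 1 − (77/25)(0−1) = 102/25
  ⇒ ω_s¹/ω_c¹ = 102/25
Stage 2: N_ring = 32 + 2·13 = 58
Stage 2: 32(ω_s−ω_c) = −58(ω_r−ω_c),  ω_r=0, ω_c=1
Stage 2: ω_s = 1 − (58/32)(0−1) = 45/16
  ⇒ ω_s²/ω_c² = 45/16
Coupling ω_c² = ω_s¹ ⇒ overall = 102/25 × 45/16 = 459/40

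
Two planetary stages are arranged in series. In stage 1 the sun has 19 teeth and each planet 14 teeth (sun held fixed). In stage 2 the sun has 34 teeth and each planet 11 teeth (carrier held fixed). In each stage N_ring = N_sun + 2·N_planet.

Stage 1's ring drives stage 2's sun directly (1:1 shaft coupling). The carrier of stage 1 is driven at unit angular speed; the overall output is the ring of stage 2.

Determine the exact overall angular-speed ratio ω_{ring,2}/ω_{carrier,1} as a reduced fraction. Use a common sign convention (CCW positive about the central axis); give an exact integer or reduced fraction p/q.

Stage 1: N_ring = 19 + 2·14 = 47
Stage 1: 19(ω_s−ω_c) = −47(ω_r−ω_c),  ω_s=0, ω_c=1
Stage 1: ω_r = 1 − (19/47)(0−1) = 66/47
  ⇒ ω_r¹/ω_c¹ = 66/47
Stage 2: N_ring = 34 + 2·11 = 56
Stage 2: 34(ω_s−ω_c) = −56(ω_r−ω_c),  ω_c=0, ω_s=1
Stage 2: ω_r = 0 − (34/56)(1−0) = -17/28
  ⇒ ω_r²/ω_s² = -17/28
Coupling ω_s² = ω_r¹ ⇒ overall = 66/47 × -17/28 = -561/658

-561/658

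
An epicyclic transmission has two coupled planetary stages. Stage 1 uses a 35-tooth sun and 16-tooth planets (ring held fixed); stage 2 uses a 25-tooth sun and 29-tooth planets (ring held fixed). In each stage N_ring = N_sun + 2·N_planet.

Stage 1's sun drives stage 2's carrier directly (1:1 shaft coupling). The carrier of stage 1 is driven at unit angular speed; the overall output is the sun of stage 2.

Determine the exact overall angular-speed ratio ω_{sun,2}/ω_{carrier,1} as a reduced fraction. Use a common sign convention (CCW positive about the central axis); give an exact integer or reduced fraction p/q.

Stage 1: N_ring = 35 + 2·16 = 67
Stage 1: 35(ω_s−ω_c) = −67(ω_r−ω_c),  ω_r=0, ω_c=1
Stage 1: ω_s = 1 − (67/35)(0−1) = 102/35
  ⇒ ω_s¹/ω_c¹ = 102/35
Stage 2: N_ring = 25 + 2·29 = 83
Stage 2: 25(ω_s−ω_c) = −83(ω_r−ω_c),  ω_r=0, ω_c=1
Stage 2: ω_s = 1 − (83/25)(0−1) = 108/25
  ⇒ ω_s²/ω_c² = 108/25
Coupling ω_c² = ω_s¹ ⇒ overall = 102/35 × 108/25 = 11016/875

11016/875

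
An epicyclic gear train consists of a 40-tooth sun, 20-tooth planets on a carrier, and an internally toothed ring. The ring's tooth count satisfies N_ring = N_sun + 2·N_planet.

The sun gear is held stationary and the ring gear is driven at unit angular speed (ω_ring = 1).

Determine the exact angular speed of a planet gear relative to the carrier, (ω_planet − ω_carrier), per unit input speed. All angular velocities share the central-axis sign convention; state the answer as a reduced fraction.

4/3

N_ring = 40 + 2·20 = 80
40(ω_s−ω_c) = −80(ω_r−ω_c),  ω_s=0, ω_r=1
40(0−ω_c) = −80(1−ω_c)  ⇒  120ω_c = 80  ⇒  ω_c = 2/3
sun–planet: 40·(0−2/3) = −20·(ω_p−ω_c)  ⇒  ω_p−ω_c = −(40/20)·(-2/3) = 4/3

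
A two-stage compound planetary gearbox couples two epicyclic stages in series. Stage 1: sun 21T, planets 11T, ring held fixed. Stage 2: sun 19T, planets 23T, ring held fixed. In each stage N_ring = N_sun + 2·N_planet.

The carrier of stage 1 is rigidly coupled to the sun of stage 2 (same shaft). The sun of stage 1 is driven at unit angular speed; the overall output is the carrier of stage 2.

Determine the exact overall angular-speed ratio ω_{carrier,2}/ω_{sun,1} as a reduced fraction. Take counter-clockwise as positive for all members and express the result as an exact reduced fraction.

19/256

Stage 1: N_ring = 21 + 2·11 = 43
Stage 1: 21(ω_s−ω_c) = −43(ω_r−ω_c),  ω_r=0, ω_s=1
Stage 1: 21(1−ω_c) = −43(0−ω_c)  ⇒  64ω_c = 21  ⇒  ω_c = 21/64
  ⇒ ω_c¹/ω_s¹ = 21/64
Stage 2: N_ring = 19 + 2·23 = 65
Stage 2: 19(ω_s−ω_c) = −65(ω_r−ω_c),  ω_r=0, ω_s=1
Stage 2: 19(1−ω_c) = −65(0−ω_c)  ⇒  84ω_c = 19  ⇒  ω_c = 19/84
  ⇒ ω_c²/ω_s² = 19/84
Coupling ω_s² = ω_c¹ ⇒ overall = 21/64 × 19/84 = 19/256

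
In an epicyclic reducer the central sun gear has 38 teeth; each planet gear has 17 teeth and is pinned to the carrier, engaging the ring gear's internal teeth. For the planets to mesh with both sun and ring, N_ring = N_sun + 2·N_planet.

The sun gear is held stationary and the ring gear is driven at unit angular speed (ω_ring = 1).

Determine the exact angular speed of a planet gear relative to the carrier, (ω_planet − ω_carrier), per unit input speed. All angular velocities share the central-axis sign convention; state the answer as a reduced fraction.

N_ring = 38 + 2·17 = 72
38(ω_s−ω_c) = −72(ω_r−ω_c),  ω_s=0, ω_r=1
38(0−ω_c) = −72(1−ω_c)  ⇒  110ω_c = 72  ⇒  ω_c = 36/55
sun–planet: 38·(0−36/55) = −17·(ω_p−ω_c)  ⇒  ω_p−ω_c = −(38/17)·(-36/55) = 1368/935

1368/935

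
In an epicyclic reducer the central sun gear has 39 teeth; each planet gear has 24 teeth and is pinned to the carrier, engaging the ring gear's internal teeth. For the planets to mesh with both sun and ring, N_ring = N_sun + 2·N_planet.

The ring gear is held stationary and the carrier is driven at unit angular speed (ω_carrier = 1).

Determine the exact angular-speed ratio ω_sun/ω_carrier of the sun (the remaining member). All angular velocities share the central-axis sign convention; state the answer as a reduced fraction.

42/13

N_ring = 39 + 2·24 = 87
39(ω_s−ω_c) = −87(ω_r−ω_c),  ω_r=0, ω_c=1
ω_s = 1 − (87/39)(0−1) = 42/13
ω_s/ω_c = 42/13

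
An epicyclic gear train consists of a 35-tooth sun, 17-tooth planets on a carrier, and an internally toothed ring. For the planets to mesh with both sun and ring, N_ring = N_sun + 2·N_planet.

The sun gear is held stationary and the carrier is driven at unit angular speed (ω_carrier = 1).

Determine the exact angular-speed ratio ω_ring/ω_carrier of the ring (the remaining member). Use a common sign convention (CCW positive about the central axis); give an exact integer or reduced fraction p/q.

N_ring = 35 + 2·17 = 69
35(ω_s−ω_c) = −69(ω_r−ω_c),  ω_s=0, ω_c=1
ω_r = 1 − (35/69)(0−1) = 104/69
ω_r/ω_c = 104/69

104/69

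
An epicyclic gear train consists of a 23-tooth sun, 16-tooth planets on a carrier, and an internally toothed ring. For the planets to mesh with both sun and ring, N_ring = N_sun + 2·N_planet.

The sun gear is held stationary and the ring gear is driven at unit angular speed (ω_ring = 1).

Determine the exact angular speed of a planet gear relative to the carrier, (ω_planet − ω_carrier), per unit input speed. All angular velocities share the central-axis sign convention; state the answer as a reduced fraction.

N_ring = 23 + 2·16 = 55
23(ω_s−ω_c) = −55(ω_r−ω_c),  ω_s=0, ω_r=1
23(0−ω_c) = −55(1−ω_c)  ⇒  78ω_c = 55  ⇒  ω_c = 55/78
sun–planet: 23·(0−55/78) = −16·(ω_p−ω_c)  ⇒  ω_p−ω_c = −(23/16)·(-55/78) = 1265/1248

1265/1248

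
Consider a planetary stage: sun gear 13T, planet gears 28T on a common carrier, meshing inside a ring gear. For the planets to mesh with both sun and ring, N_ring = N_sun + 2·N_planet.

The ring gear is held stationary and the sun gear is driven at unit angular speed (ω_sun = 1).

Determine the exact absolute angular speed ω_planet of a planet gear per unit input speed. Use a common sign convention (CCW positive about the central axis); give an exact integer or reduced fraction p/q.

-13/56

N_ring = 13 + 2·28 = 69
13(ω_s−ω_c) = −69(ω_r−ω_c),  ω_r=0, ω_s=1
13(1−ω_c) = −69(0−ω_c)  ⇒  82ω_c = 13  ⇒  ω_c = 13/82
sun–planet: 13·(1−13/82) = −28·(ω_p−ω_c)  ⇒  ω_p−ω_c = −(13/28)·(69/82) = -897/2296
ω_p = 13/82 − 897/2296 = -13/56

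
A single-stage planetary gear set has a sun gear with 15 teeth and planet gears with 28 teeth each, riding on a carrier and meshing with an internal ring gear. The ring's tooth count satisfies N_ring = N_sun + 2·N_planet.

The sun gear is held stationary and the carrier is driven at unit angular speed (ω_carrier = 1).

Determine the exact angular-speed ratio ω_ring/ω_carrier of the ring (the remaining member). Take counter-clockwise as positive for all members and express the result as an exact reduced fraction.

86/71

N_ring = 15 + 2·28 = 71
15(ω_s−ω_c) = −71(ω_r−ω_c),  ω_s=0, ω_c=1
ω_r = 1 − (15/71)(0−1) = 86/71
ω_r/ω_c = 86/71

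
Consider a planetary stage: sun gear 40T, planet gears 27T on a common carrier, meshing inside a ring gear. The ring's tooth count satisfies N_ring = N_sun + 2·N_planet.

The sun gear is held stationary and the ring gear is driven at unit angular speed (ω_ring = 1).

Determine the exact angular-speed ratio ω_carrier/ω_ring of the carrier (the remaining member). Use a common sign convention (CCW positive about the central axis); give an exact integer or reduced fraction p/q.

N_ring = 40 + 2·27 = 94
40(ω_s−ω_c) = −94(ω_r−ω_c),  ω_s=0, ω_r=1
40(0−ω_c) = −94(1−ω_c)  ⇒  134ω_c = 94  ⇒  ω_c = 47/67
ω_c/ω_r = 47/67

47/67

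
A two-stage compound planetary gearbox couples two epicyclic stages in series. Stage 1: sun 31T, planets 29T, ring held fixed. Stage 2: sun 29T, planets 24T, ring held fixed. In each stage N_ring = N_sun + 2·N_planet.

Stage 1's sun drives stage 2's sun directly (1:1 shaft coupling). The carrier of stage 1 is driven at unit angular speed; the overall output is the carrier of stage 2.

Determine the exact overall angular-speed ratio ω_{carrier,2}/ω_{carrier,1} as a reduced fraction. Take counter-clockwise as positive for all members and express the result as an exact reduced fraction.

Stage 1: N_ring = 31 + 2·29 = 89
Stage 1: 31(ω_s−ω_c) = −89(ω_r−ω_c),  ω_r=0, ω_c=1
Stage 1: ω_s = 1 − (89/31)(0−1) = 120/31
  ⇒ ω_s¹/ω_c¹ = 120/31
Stage 2: N_ring = 29 + 2·24 = 77
Stage 2: 29(ω_s−ω_c) = −77(ω_r−ω_c),  ω_r=0, ω_s=1
Stage 2: 29(1−ω_c) = −77(0−ω_c)  ⇒  106ω_c = 29  ⇒  ω_c = 29/106
  ⇒ ω_c²/ω_s² = 29/106
Coupling ω_s² = ω_s¹ ⇒ overall = 120/31 × 29/106 = 1740/1643

1740/1643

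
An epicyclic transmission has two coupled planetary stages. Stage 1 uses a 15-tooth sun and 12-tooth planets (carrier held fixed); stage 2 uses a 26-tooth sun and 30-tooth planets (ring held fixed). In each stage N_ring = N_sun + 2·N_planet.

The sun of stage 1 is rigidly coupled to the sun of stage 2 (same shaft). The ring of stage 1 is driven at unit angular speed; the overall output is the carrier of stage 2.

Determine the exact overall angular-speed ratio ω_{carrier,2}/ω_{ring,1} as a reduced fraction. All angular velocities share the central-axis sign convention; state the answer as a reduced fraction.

-169/280

Stage 1: N_ring = 15 + 2·12 = 39
Stage 1: 15(ω_s−ω_c) = −39(ω_r−ω_c),  ω_c=0, ω_r=1
Stage 1: ω_s = 0 − (39/15)(1−0) = -13/5
  ⇒ ω_s¹/ω_r¹ = -13/5
Stage 2: N_ring = 26 + 2·30 = 86
Stage 2: 26(ω_s−ω_c) = −86(ω_r−ω_c),  ω_r=0, ω_s=1
Stage 2: 26(1−ω_c) = −86(0−ω_c)  ⇒  112ω_c = 26  ⇒  ω_c = 13/56
  ⇒ ω_c²/ω_s² = 13/56
Coupling ω_s² = ω_s¹ ⇒ overall = -13/5 × 13/56 = -169/280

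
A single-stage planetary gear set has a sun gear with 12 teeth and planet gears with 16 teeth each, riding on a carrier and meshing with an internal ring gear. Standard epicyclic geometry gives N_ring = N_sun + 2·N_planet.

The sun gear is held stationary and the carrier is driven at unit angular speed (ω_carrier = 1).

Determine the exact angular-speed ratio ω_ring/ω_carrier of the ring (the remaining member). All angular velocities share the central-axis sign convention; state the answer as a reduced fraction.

N_ring = 12 + 2·16 = 44
12(ω_s−ω_c) = −44(ω_r−ω_c),  ω_s=0, ω_c=1
ω_r = 1 − (12/44)(0−1) = 14/11
ω_r/ω_c = 14/11

14/11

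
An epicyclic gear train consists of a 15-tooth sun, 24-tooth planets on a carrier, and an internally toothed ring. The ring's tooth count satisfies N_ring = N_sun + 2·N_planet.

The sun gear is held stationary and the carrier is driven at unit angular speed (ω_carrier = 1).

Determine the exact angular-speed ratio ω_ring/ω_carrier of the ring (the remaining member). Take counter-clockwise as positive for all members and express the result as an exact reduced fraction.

N_ring = 15 + 2·24 = 63
15(ω_s−ω_c) = −63(ω_r−ω_c),  ω_s=0, ω_c=1
ω_r = 1 − (15/63)(0−1) = 26/21
ω_r/ω_c = 26/21

26/21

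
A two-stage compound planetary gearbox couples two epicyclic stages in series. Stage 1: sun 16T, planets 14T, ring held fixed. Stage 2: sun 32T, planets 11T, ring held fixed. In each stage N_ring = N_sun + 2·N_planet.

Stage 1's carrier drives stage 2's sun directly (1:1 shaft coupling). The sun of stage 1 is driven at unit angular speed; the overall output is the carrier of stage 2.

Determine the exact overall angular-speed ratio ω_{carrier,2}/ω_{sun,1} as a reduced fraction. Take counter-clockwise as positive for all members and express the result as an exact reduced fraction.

64/645

Stage 1: N_ring = 16 + 2·14 = 44
Stage 1: 16(ω_s−ω_c) = −44(ω_r−ω_c),  ω_r=0, ω_s=1
Stage 1: 16(1−ω_c) = −44(0−ω_c)  ⇒  60ω_c = 16  ⇒  ω_c = 4/15
  ⇒ ω_c¹/ω_s¹ = 4/15
Stage 2: N_ring = 32 + 2·11 = 54
Stage 2: 32(ω_s−ω_c) = −54(ω_r−ω_c),  ω_r=0, ω_s=1
Stage 2: 32(1−ω_c) = −54(0−ω_c)  ⇒  86ω_c = 32  ⇒  ω_c = 16/43
  ⇒ ω_c²/ω_s² = 16/43
Coupling ω_s² = ω_c¹ ⇒ overall = 4/15 × 16/43 = 64/645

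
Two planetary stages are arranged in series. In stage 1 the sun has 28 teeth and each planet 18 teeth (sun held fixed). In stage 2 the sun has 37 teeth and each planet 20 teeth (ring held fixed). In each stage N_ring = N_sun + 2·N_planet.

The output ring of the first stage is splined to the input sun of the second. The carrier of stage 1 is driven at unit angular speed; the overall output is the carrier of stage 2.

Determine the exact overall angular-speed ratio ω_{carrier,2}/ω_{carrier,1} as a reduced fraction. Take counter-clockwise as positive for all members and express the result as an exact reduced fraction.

851/1824

Stage 1: N_ring = 28 + 2·18 = 64
Stage 1: 28(ω_s−ω_c) = −64(ω_r−ω_c),  ω_s=0, ω_c=1
Stage 1: ω_r = 1 − (28/64)(0−1) = 23/16
  ⇒ ω_r¹/ω_c¹ = 23/16
Stage 2: N_ring = 37 + 2·20 = 77
Stage 2: 37(ω_s−ω_c) = −77(ω_r−ω_c),  ω_r=0, ω_s=1
Stage 2: 37(1−ω_c) = −77(0−ω_c)  ⇒  114ω_c = 37  ⇒  ω_c = 37/114
  ⇒ ω_c²/ω_s² = 37/114
Coupling ω_s² = ω_r¹ ⇒ overall = 23/16 × 37/114 = 851/1824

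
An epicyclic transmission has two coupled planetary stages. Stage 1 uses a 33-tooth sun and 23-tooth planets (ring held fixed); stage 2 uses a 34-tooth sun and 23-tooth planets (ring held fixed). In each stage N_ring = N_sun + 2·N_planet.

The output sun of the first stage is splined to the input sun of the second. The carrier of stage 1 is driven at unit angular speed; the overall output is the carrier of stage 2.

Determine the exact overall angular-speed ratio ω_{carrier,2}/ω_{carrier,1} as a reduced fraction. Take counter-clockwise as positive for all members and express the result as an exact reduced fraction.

Stage 1: N_ring = 33 + 2·23 = 79
Stage 1: 33(ω_s−ω_c) = −79(ω_r−ω_c),  ω_r=0, ω_c=1
Stage 1: ω_s = 1 − (79/33)(0−1) = 112/33
  ⇒ ω_s¹/ω_c¹ = 112/33
Stage 2: N_ring = 34 + 2·23 = 80
Stage 2: 34(ω_s−ω_c) = −80(ω_r−ω_c),  ω_r=0, ω_s=1
Stage 2: 34(1−ω_c) = −80(0−ω_c)  ⇒  114ω_c = 34  ⇒  ω_c = 17/57
  ⇒ ω_c²/ω_s² = 17/57
Coupling ω_s² = ω_s¹ ⇒ overall = 112/33 × 17/57 = 1904/1881

1904/1881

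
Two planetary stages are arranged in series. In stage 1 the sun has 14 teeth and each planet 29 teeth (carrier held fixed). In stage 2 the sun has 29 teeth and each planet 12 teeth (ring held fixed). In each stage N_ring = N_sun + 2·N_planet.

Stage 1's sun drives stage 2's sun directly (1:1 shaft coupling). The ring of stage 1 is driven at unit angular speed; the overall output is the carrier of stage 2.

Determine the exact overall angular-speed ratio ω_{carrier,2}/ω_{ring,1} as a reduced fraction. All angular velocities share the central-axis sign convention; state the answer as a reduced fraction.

-522/287

Stage 1: N_ring = 14 + 2·29 = 72
Stage 1: 14(ω_s−ω_c) = −72(ω_r−ω_c),  ω_c=0, ω_r=1
Stage 1: ω_s = 0 − (72/14)(1−0) = -36/7
  ⇒ ω_s¹/ω_r¹ = -36/7
Stage 2: N_ring = 29 + 2·12 = 53
Stage 2: 29(ω_s−ω_c) = −53(ω_r−ω_c),  ω_r=0, ω_s=1
Stage 2: 29(1−ω_c) = −53(0−ω_c)  ⇒  82ω_c = 29  ⇒  ω_c = 29/82
  ⇒ ω_c²/ω_s² = 29/82
Coupling ω_s² = ω_s¹ ⇒ overall = -36/7 × 29/82 = -522/287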